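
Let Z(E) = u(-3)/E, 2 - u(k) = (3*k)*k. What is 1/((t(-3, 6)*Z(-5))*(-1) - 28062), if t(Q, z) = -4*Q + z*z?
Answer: -1/28302 ≈ -3.5333e-5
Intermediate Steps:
u(k) = 2 - 3*k² (u(k) = 2 - 3*k*k = 2 - 3*k²)
t(Q, z) = z² - 4*Q (t(Q, z) = -4*Q + z² = z² - 4*Q)
Z(E) = -25/E (Z(E) = (2 - 3*(-3)²)/E = (2 - 3*9)/E = (2 - 27)/E = -25/E)
1/((t(-3, 6)*Z(-5))*(-1) - 28062) = 1/(((6² - 4*(-3))*(-25/(-5)))*(-1) - 28062) = 1/(((36 + 12)*(-25*(-⅕)))*(-1) - 28062) = 1/((48*5)*(-1) - 28062) = 1/(240*(-1) - 28062) = 1/(-240 - 28062) = 1/(-28302) = -1/28302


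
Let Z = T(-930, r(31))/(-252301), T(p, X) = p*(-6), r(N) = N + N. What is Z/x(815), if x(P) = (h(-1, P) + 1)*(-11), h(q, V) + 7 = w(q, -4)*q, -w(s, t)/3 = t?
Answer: -310/2775311 ≈ -0.00011170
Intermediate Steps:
w(s, t) = -3*t
r(N) = 2*N
T(p, X) = -6*p
h(q, V) = -7 + 12*q (h(q, V) = -7 + (-3*(-4))*q = -7 + 12*q)
x(P) = 198 (x(P) = ((-7 + 12*(-1)) + 1)*(-11) = ((-7 - 12) + 1)*(-11) = (-19 + 1)*(-11) = -18*(-11) = 198)
Z = -5580/252301 (Z = -6*(-930)/(-252301) = 5580*(-1/252301) = -5580/252301 ≈ -0.022116)
Z/x(815) = -5580/252301/198 = -5580/252301*1/198 = -310/2775311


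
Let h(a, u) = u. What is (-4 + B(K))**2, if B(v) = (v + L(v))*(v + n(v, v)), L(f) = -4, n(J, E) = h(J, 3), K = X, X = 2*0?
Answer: 256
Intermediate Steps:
X = 0
K = 0
n(J, E) = 3
B(v) = (-4 + v)*(3 + v) (B(v) = (v - 4)*(v + 3) = (-4 + v)*(3 + v))
(-4 + B(K))**2 = (-4 + (-12 + 0**2 - 1*0))**2 = (-4 + (-12 + 0 + 0))**2 = (-4 - 12)**2 = (-16)**2 = 256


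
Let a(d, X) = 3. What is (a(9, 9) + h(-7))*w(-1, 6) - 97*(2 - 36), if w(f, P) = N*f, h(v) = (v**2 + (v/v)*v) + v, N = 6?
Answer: 3070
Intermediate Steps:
h(v) = v**2 + 2*v (h(v) = (v**2 + 1*v) + v = (v**2 + v) + v = (v + v**2) + v = v**2 + 2*v)
w(f, P) = 6*f
(a(9, 9) + h(-7))*w(-1, 6) - 97*(2 - 36) = (3 - 7*(2 - 7))*(6*(-1)) - 97*(2 - 36) = (3 - 7*(-5))*(-6) - 97*(-34) = (3 + 35)*(-6) + 3298 = 38*(-6) + 3298 = -228 + 3298 = 3070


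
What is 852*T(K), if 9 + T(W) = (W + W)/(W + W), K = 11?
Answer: -6816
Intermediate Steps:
T(W) = -8 (T(W) = -9 + (W + W)/(W + W) = -9 + (2*W)/((2*W)) = -9 + (2*W)*(1/(2*W)) = -9 + 1 = -8)
852*T(K) = 852*(-8) = -6816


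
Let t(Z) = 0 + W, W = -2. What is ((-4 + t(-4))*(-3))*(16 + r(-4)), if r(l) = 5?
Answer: 378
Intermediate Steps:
t(Z) = -2 (t(Z) = 0 - 2 = -2)
((-4 + t(-4))*(-3))*(16 + r(-4)) = ((-4 - 2)*(-3))*(16 + 5) = -6*(-3)*21 = 18*21 = 378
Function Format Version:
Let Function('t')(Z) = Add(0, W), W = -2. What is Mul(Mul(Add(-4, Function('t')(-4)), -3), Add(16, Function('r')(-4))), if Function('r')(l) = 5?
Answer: 378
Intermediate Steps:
Function('t')(Z) = -2 (Function('t')(Z) = Add(0, -2) = -2)
Mul(Mul(Add(-4, Function('t')(-4)), -3), Add(16, Function('r')(-4))) = Mul(Mul(Add(-4, -2), -3), Add(16, 5)) = Mul(Mul(-6, -3), 21) = Mul(18, 21) = 378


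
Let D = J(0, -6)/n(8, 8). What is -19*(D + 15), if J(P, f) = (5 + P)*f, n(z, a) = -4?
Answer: -855/2 ≈ -427.50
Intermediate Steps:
J(P, f) = f*(5 + P)
D = 15/2 (D = -6*(5 + 0)/(-4) = -6*5*(-¼) = -30*(-¼) = 15/2 ≈ 7.5000)
-19*(D + 15) = -19*(15/2 + 15) = -19*45/2 = -855/2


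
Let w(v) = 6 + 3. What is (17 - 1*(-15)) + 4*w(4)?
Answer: 68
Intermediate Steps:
w(v) = 9
(17 - 1*(-15)) + 4*w(4) = (17 - 1*(-15)) + 4*9 = (17 + 15) + 36 = 32 + 36 = 68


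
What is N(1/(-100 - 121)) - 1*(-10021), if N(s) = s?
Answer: 2214640/221 ≈ 10021.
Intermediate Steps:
N(1/(-100 - 121)) - 1*(-10021) = 1/(-100 - 121) - 1*(-10021) = 1/(-221) + 10021 = -1/221 + 10021 = 2214640/221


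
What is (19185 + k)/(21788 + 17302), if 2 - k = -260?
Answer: 19447/39090 ≈ 0.49749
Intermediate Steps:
k = 262 (k = 2 - 1*(-260) = 2 + 260 = 262)
(19185 + k)/(21788 + 17302) = (19185 + 262)/(21788 + 17302) = 19447/39090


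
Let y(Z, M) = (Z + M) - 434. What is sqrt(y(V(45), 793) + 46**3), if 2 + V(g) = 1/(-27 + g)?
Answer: 5*sqrt(140678)/6 ≈ 312.56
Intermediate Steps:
V(g) = -2 + 1/(-27 + g)
y(Z, M) = -434 + M + Z (y(Z, M) = (M + Z) - 434 = -434 + M + Z)
sqrt(y(V(45), 793) + 46**3) = sqrt((-434 + 793 + (55 - 2*45)/(-27 + 45)) + 46**3) = sqrt((-434 + 793 + (55 - 90)/18) + 97336) = sqrt((-434 + 793 + (1/18)*(-35)) + 97336) = sqrt((-434 + 793 - 35/18) + 97336) = sqrt(6427/18 + 97336) = sqrt(1758475/18) = 5*sqrt(140678)/6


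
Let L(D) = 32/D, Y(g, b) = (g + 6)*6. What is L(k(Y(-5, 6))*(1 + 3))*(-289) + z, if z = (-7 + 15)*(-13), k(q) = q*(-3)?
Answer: 220/9 ≈ 24.444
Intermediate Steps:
Y(g, b) = 36 + 6*g (Y(g, b) = (6 + g)*6 = 36 + 6*g)
k(q) = -3*q
z = -104 (z = 8*(-13) = -104)
L(k(Y(-5, 6))*(1 + 3))*(-289) + z = (32/(((-3*(36 + 6*(-5)))*(1 + 3))))*(-289) - 104 = (32/((-3*(36 - 30)*4)))*(-289) - 104 = (32/((-3*6*4)))*(-289) - 104 = (32/((-18*4)))*(-289) - 104 = (32/(-72))*(-289) - 104 = (32*(-1/72))*(-289) - 104 = -4/9*(-289) - 104 = 1156/9 - 104 = 220/9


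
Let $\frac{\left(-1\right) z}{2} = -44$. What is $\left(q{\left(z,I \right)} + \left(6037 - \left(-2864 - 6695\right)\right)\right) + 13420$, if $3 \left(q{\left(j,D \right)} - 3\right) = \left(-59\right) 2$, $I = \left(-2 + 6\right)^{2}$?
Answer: $\frac{86939}{3} \approx 28980.0$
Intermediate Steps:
$I = 16$ ($I = 4^{2} = 16$)
$z = 88$ ($z = \left(-2\right) \left(-44\right) = 88$)
$q{\left(j,D \right)} = - \frac{109}{3}$ ($q{\left(j,D \right)} = 3 + \frac{\left(-59\right) 2}{3} = 3 + \frac{1}{3} \left(-118\right) = 3 - \frac{118}{3} = - \frac{109}{3}$)
$\left(q{\left(z,I \right)} + \left(6037 - \left(-2864 - 6695\right)\right)\right) + 13420 = \left(- \frac{109}{3} + \left(6037 - \left(-2864 - 6695\right)\right)\right) + 13420 = \left(- \frac{109}{3} + \left(6037 - -9559\right)\right) + 13420 = \left(- \frac{109}{3} + \left(6037 + 9559\right)\right) + 13420 = \left(- \frac{109}{3} + 15596\right) + 13420 = \frac{46679}{3} + 13420 = \frac{86939}{3}$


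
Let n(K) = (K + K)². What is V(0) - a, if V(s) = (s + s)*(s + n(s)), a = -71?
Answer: 71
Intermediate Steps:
n(K) = 4*K² (n(K) = (2*K)² = 4*K²)
V(s) = 2*s*(s + 4*s²) (V(s) = (s + s)*(s + 4*s²) = (2*s)*(s + 4*s²) = 2*s*(s + 4*s²))
V(0) - a = 0²*(2 + 8*0) - 1*(-71) = 0*(2 + 0) + 71 = 0*2 + 71 = 0 + 71 = 71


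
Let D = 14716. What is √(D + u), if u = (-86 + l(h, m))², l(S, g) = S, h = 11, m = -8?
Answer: √20341 ≈ 142.62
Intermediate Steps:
u = 5625 (u = (-86 + 11)² = (-75)² = 5625)
√(D + u) = √(14716 + 5625) = √20341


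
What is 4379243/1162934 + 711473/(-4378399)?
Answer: 18346677030175/5091789062666 ≈ 3.6032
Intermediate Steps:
4379243/1162934 + 711473/(-4378399) = 4379243*(1/1162934) + 711473*(-1/4378399) = 4379243/1162934 - 711473/4378399 = 18346677030175/5091789062666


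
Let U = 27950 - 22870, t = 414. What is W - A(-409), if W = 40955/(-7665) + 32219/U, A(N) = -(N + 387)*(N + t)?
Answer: -848858953/7787640 ≈ -109.00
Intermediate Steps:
U = 5080
A(N) = -(387 + N)*(414 + N) (A(N) = -(N + 387)*(N + 414) = -(387 + N)*(414 + N))
W = 7781447/7787640 (W = 40955/(-7665) + 32219/5080 = 40955*(-1/7665) + 32219*(1/5080) = -8191/1533 + 32219/5080 = 7781447/7787640 ≈ 0.99920)
W - A(-409) = 7781447/7787640 - (-160218 - 1*(-409)² - 801*(-409)) = 7781447/7787640 - (-160218 - 1*167281 + 327609) = 7781447/7787640 - (-160218 - 167281 + 327609) = 7781447/7787640 - 1*110 = 7781447/7787640 - 110 = -848858953/7787640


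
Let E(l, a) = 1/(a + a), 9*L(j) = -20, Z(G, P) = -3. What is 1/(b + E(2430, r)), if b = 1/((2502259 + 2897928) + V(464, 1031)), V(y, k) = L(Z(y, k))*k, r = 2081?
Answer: 202194384206/48618521 ≈ 4158.8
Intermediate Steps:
L(j) = -20/9 (L(j) = (⅑)*(-20) = -20/9)
V(y, k) = -20*k/9
E(l, a) = 1/(2*a)
b = 9/48581063 (b = 1/((2502259 + 2897928) - 20/9*1031) = 1/(5400187 - 20620/9) = 1/(48581063/9) = 9/48581063 ≈ 1.8526e-7)
1/(b + E(2430, r)) = 1/(9/48581063 + (½)/2081) = 1/(9/48581063 + (½)*(1/2081)) = 1/(9/48581063 + 1/4162) = 1/(48618521/202194384206) = 202194384206/48618521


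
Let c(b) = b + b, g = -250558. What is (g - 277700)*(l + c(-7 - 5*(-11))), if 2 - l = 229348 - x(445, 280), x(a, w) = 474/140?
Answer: 4238547528927/35 ≈ 1.2110e+11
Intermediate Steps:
x(a, w) = 237/70 (x(a, w) = 474*(1/140) = 237/70)
c(b) = 2*b
l = -16053983/70 (l = 2 - (229348 - 1*237/70) = 2 - (229348 - 237/70) = 2 - 1*16054123/70 = 2 - 16054123/70 = -16053983/70 ≈ -2.2934e+5)
(g - 277700)*(l + c(-7 - 5*(-11))) = (-250558 - 277700)*(-16053983/70 + 2*(-7 - 5*(-11))) = -528258*(-16053983/70 + 2*(-7 + 55)) = -528258*(-16053983/70 + 2*48) = -528258*(-16053983/70 + 96) = -528258*(-16047263/70) = 4238547528927/35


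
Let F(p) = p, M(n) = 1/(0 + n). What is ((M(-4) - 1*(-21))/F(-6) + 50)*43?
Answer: 48031/24 ≈ 2001.3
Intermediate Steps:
M(n) = 1/n
((M(-4) - 1*(-21))/F(-6) + 50)*43 = ((1/(-4) - 1*(-21))/(-6) + 50)*43 = ((-¼ + 21)*(-⅙) + 50)*43 = ((83/4)*(-⅙) + 50)*43 = (-83/24 + 50)*43 = (1117/24)*43 = 48031/24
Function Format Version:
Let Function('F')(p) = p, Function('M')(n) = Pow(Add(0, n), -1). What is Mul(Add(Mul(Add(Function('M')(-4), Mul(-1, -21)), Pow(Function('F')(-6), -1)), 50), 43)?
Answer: Rational(48031, 24) ≈ 2001.3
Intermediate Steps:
Function('M')(n) = Pow(n, -1)
Mul(Add(Mul(Add(Function('M')(-4), Mul(-1, -21)), Pow(Function('F')(-6), -1)), 50), 43) = Mul(Add(Mul(Add(Pow(-4, -1), Mul(-1, -21)), Pow(-6, -1)), 50), 43) = Mul(Add(Mul(Add(Rational(-1, 4), 21), Rational(-1, 6)), 50), 43) = Mul(Add(Mul(Rational(83, 4), Rational(-1, 6)), 50), 43) = Mul(Add(Rational(-83, 24), 50), 43) = Mul(Rational(1117, 24), 43) = Rational(48031, 24)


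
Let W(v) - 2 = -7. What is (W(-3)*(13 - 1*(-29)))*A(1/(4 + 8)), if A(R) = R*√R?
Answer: -35*√3/12 ≈ -5.0518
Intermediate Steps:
W(v) = -5 (W(v) = 2 - 7 = -5)
A(R) = R^(3/2)
(W(-3)*(13 - 1*(-29)))*A(1/(4 + 8)) = (-5*(13 - 1*(-29)))*(1/(4 + 8))^(3/2) = (-5*(13 + 29))*(1/12)^(3/2) = (-5*42)*(1/12)^(3/2) = -35*√3/12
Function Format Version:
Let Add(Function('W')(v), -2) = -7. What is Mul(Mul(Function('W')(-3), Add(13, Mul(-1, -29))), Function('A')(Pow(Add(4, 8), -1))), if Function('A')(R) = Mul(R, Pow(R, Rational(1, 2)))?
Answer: Mul(Rational(-35, 12), Pow(3, Rational(1, 2))) ≈ -5.0518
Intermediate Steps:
Function('W')(v) = -5 (Function('W')(v) = Add(2, -7) = -5)
Function('A')(R) = Pow(R, Rational(3, 2))
Mul(Mul(Function('W')(-3), Add(13, Mul(-1, -29))), Function('A')(Pow(Add(4, 8), -1))) = Mul(Mul(-5, Add(13, Mul(-1, -29))), Pow(Pow(Add(4, 8), -1), Rational(3, 2))) = Mul(Mul(-5, Add(13, 29)), Pow(Pow(12, -1), Rational(3, 2))) = Mul(Mul(-5, 42), Pow(Rational(1, 12), Rational(3, 2))) = Mul(-210, Mul(Rational(1, 72), Pow(3, Rational(1, 2)))) = Mul(Rational(-35, 12), Pow(3, Rational(1, 2)))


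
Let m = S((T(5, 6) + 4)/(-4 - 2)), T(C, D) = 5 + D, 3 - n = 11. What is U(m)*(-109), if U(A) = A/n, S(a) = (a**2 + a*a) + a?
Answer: 545/4 ≈ 136.25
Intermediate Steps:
n = -8 (n = 3 - 1*11 = 3 - 11 = -8)
S(a) = a + 2*a**2 (S(a) = (a**2 + a**2) + a = 2*a**2 + a = a + 2*a**2)
m = 10 (m = (((5 + 6) + 4)/(-4 - 2))*(1 + 2*(((5 + 6) + 4)/(-4 - 2))) = ((11 + 4)/(-6))*(1 + 2*((11 + 4)/(-6))) = (15*(-1/6))*(1 + 2*(15*(-1/6))) = -5*(1 + 2*(-5/2))/2 = -5*(1 - 5)/2 = -5/2*(-4) = 10)
U(A) = -A/8 (U(A) = A/(-8) = A*(-1/8) = -A/8)
U(m)*(-109) = -1/8*10*(-109) = -5/4*(-109) = 545/4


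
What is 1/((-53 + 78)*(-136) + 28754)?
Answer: 1/25354 ≈ 3.9442e-5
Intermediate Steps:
1/((-53 + 78)*(-136) + 28754) = 1/(25*(-136) + 28754) = 1/(-3400 + 28754) = 1/25354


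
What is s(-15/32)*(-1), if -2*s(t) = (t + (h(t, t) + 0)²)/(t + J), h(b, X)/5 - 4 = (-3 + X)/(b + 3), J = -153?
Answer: -4021865/7160238 ≈ -0.56169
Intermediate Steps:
h(b, X) = 20 + 5*(-3 + X)/(3 + b) (h(b, X) = 20 + 5*((-3 + X)/(b + 3)) = 20 + 5*((-3 + X)/(3 + b)) = 20 + 5*(-3 + X)/(3 + b))
s(t) = -(t + 25*(9 + 5*t)²/(3 + t)²)/(2*(-153 + t)) (s(t) = -(t + (5*(9 + t + 4*t)/(3 + t) + 0)²)/(2*(t - 153)) = -(t + (5*(9 + 5*t)/(3 + t) + 0)²)/(2*(-153 + t)) = -(t + (5*(9 + 5*t)/(3 + t))²)/(2*(-153 + t)) = -(t + 25*(9 + 5*t)²/(3 + t)²)/(2*(-153 + t)))
s(-15/32)*(-1) = ((-25*(9 + 5*(-15/32))² - (-15/32)*(3 - 15/32)²)/(2*(-153 - 15/32)*(3 - 15/32)²))*(-1) = ((-25*(9 + 5*(-15*1/32))² - (-15*1/32)*(3 - 15*1/32)²)/(2*(-153 - 15*1/32)*(3 - 15*1/32)²))*(-1) = ((-25*(9 + 5*(-15/32))² - 1*(-15/32)*(3 - 15/32)²)/(2*(-153 - 15/32)*(3 - 15/32)²))*(-1) = ((-25*(9 - 75/32)² - 1*(-15/32)*(81/32)²)/(2*(-4911/32)*(81/32)²))*(-1) = ((½)*(-32/4911)*(1024/6561)*(-25*(213/32)² - 1*(-15/32)*6561/1024))*(-1) = ((½)*(-32/4911)*(1024/6561)*(-25*45369/1024 + 98415/32768))*(-1) = ((½)*(-32/4911)*(1024/6561)*(-1134225/1024 + 98415/32768))*(-1) = ((½)*(-32/4911)*(1024/6561)*(-36196785/32768))*(-1) = (4021865/7160238)*(-1) = -4021865/7160238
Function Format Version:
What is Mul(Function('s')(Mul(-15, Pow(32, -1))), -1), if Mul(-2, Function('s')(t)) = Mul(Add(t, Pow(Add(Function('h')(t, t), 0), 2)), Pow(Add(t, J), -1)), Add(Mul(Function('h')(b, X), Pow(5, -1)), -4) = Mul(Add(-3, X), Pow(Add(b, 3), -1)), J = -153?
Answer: Rational(-4021865, 7160238) ≈ -0.56169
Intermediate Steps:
Function('h')(b, X) = Add(20, Mul(5, Pow(Add(3, b), -1), Add(-3, X))) (Function('h')(b, X) = Add(20, Mul(5, Mul(Add(-3, X), Pow(Add(b, 3), -1)))) = Add(20, Mul(5, Mul(Add(-3, X), Pow(Add(3, b), -1)))) = Add(20, Mul(5, Mul(Pow(Add(3, b), -1), Add(-3, X)))) = Add(20, Mul(5, Pow(Add(3, b), -1), Add(-3, X))))
Function('s')(t) = Mul(Rational(-1, 2), Pow(Add(-153, t), -1), Add(t, Mul(25, Pow(Add(3, t), -2), Pow(Add(9, Mul(5, t)), 2)))) (Function('s')(t) = Mul(Rational(-1, 2), Mul(Add(t, Pow(Add(Mul(5, Pow(Add(3, t), -1), Add(9, t, Mul(4, t))), 0), 2)), Pow(Add(t, -153), -1))) = Mul(Rational(-1, 2), Mul(Add(t, Pow(Add(Mul(5, Pow(Add(3, t), -1), Add(9, Mul(5, t))), 0), 2)), Pow(Add(-153, t), -1))) = Mul(Rational(-1, 2), Mul(Add(t, Pow(Mul(5, Pow(Add(3, t), -1), Add(9, Mul(5, t))), 2)), Pow(Add(-153, t), -1))) = Mul(Rational(-1, 2), Mul(Add(t, Mul(25, Pow(Add(3, t), -2), Pow(Add(9, Mul(5, t)), 2))), Pow(Add(-153, t), -1))) = Mul(Rational(-1, 2), Mul(Pow(Add(-153, t), -1), Add(t, Mul(25, Pow(Add(3, t), -2), Pow(Add(9, Mul(5, t)), 2))))) = Mul(Rational(-1, 2), Pow(Add(-153, t), -1), Add(t, Mul(25, Pow(Add(3, t), -2), Pow(Add(9, Mul(5, t)), 2)))))
Mul(Function('s')(Mul(-15, Pow(32, -1))), -1) = Mul(Mul(Rational(1, 2), Pow(Add(-153, Mul(-15, Pow(32, -1))), -1), Pow(Add(3, Mul(-15, Pow(32, -1))), -2), Add(Mul(-25, Pow(Add(9, Mul(5, Mul(-15, Pow(32, -1)))), 2)), Mul(-1, Mul(-15, Pow(32, -1)), Pow(Add(3, Mul(-15, Pow(32, -1))), 2)))), -1) = Mul(Mul(Rational(1, 2), Pow(Add(-153, Mul(-15, Rational(1, 32))), -1), Pow(Add(3, Mul(-15, Rational(1, 32))), -2), Add(Mul(-25, Pow(Add(9, Mul(5, Mul(-15, Rational(1, 32)))), 2)), Mul(-1, Mul(-15, Rational(1, 32)), Pow(Add(3, Mul(-15, Rational(1, 32))), 2)))), -1) = Mul(Mul(Rational(1, 2), Pow(Add(-153, Rational(-15, 32)), -1), Pow(Add(3, Rational(-15, 32)), -2), Add(Mul(-25, Pow(Add(9, Mul(5, Rational(-15, 32))), 2)), Mul(-1, Rational(-15, 32), Pow(Add(3, Rational(-15, 32)), 2)))), -1) = Mul(Mul(Rational(1, 2), Pow(Rational(-4911, 32), -1), Pow(Rational(81, 32), -2), Add(Mul(-25, Pow(Add(9, Rational(-75, 32)), 2)), Mul(-1, Rational(-15, 32), Pow(Rational(81, 32), 2)))), -1) = Mul(Mul(Rational(1, 2), Rational(-32, 4911), Rational(1024, 6561), Add(Mul(-25, Pow(Rational(213, 32), 2)), Mul(-1, Rational(-15, 32), Rational(6561, 1024)))), -1) = Mul(Mul(Rational(1, 2), Rational(-32, 4911), Rational(1024, 6561), Add(Mul(-25, Rational(45369, 1024)), Rational(98415, 32768))), -1) = Mul(Mul(Rational(1, 2), Rational(-32, 4911), Rational(1024, 6561), Add(Rational(-1134225, 1024), Rational(98415, 32768))), -1) = Mul(Mul(Rational(1, 2), Rational(-32, 4911), Rational(1024, 6561), Rational(-36196785, 32768)), -1) = Mul(Rational(4021865, 7160238), -1) = Rational(-4021865, 7160238)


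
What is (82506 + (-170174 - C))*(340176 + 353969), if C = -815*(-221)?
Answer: -185880230535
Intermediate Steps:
C = 180115
(82506 + (-170174 - C))*(340176 + 353969) = (82506 + (-170174 - 1*180115))*(340176 + 353969) = (82506 + (-170174 - 180115))*694145 = (82506 - 350289)*694145 = -267783*694145 = -185880230535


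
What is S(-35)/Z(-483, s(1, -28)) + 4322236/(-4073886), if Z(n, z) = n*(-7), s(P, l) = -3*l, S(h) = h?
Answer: -351334903/327947823 ≈ -1.0713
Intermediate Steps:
Z(n, z) = -7*n
S(-35)/Z(-483, s(1, -28)) + 4322236/(-4073886) = -35/((-7*(-483))) + 4322236/(-4073886) = -35/3381 + 4322236*(-1/4073886) = -35*1/3381 - 2161118/2036943 = -5/483 - 2161118/2036943 = -351334903/327947823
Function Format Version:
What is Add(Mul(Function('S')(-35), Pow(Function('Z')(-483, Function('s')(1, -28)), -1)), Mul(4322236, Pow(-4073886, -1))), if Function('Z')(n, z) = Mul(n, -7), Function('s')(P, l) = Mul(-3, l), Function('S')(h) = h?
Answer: Rational(-351334903, 327947823) ≈ -1.0713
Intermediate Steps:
Function('Z')(n, z) = Mul(-7, n)
Add(Mul(Function('S')(-35), Pow(Function('Z')(-483, Function('s')(1, -28)), -1)), Mul(4322236, Pow(-4073886, -1))) = Add(Mul(-35, Pow(Mul(-7, -483), -1)), Mul(4322236, Pow(-4073886, -1))) = Add(Mul(-35, Pow(3381, -1)), Mul(4322236, Rational(-1, 4073886))) = Add(Mul(-35, Rational(1, 3381)), Rational(-2161118, 2036943)) = Add(Rational(-5, 483), Rational(-2161118, 2036943)) = Rational(-351334903, 327947823)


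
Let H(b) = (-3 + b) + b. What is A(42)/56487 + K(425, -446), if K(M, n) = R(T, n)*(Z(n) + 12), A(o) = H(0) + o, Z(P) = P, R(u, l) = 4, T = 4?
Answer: -32687131/18829 ≈ -1736.0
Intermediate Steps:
H(b) = -3 + 2*b
A(o) = -3 + o (A(o) = (-3 + 2*0) + o = (-3 + 0) + o = -3 + o)
K(M, n) = 48 + 4*n (K(M, n) = 4*(n + 12) = 4*(12 + n) = 48 + 4*n)
A(42)/56487 + K(425, -446) = (-3 + 42)/56487 + (48 + 4*(-446)) = 39*(1/56487) + (48 - 1784) = 13/18829 - 1736 = -32687131/18829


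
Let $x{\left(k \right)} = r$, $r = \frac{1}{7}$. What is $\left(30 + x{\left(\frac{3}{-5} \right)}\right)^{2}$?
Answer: $\frac{44521}{49} \approx 908.59$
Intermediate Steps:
$r = \frac{1}{7} \approx 0.14286$
$x{\left(k \right)} = \frac{1}{7}$
$\left(30 + x{\left(\frac{3}{-5} \right)}\right)^{2} = \left(30 + \frac{1}{7}\right)^{2} = \left(\frac{211}{7}\right)^{2} = \frac{44521}{49}$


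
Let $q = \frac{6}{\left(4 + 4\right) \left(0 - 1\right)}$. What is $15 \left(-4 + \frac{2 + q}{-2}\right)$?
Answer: $- \frac{555}{8} \approx -69.375$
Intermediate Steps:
$q = - \frac{3}{4}$ ($q = \frac{6}{8 \left(-1\right)} = \frac{6}{-8} = 6 \left(- \frac{1}{8}\right) = - \frac{3}{4} \approx -0.75$)
$15 \left(-4 + \frac{2 + q}{-2}\right) = 15 \left(-4 + \frac{2 - \frac{3}{4}}{-2}\right) = 15 \left(-4 + \frac{5}{4} \left(- \frac{1}{2}\right)\right) = 15 \left(-4 - \frac{5}{8}\right) = 15 \left(- \frac{37}{8}\right) = - \frac{555}{8}$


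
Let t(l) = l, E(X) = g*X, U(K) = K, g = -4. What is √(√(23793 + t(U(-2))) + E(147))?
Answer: √(-588 + √23791) ≈ 20.827*I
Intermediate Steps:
E(X) = -4*X
√(√(23793 + t(U(-2))) + E(147)) = √(√(23793 - 2) - 4*147) = √(√23791 - 588) = √(-588 + √23791)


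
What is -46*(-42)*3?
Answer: 5796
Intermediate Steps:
-46*(-42)*3 = 1932*3 = 5796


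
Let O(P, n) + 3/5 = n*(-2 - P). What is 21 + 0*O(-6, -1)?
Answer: 21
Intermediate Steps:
O(P, n) = -⅗ + n*(-2 - P)
21 + 0*O(-6, -1) = 21 + 0*(-⅗ - 2*(-1) - 1*(-6)*(-1)) = 21 + 0*(-⅗ + 2 - 6) = 21 + 0*(-23/5) = 21 + 0 = 21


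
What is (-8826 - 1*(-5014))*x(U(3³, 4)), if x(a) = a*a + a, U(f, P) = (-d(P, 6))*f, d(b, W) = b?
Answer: -44051472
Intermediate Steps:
U(f, P) = -P*f (U(f, P) = (-P)*f = -P*f)
x(a) = a + a² (x(a) = a² + a = a + a²)
(-8826 - 1*(-5014))*x(U(3³, 4)) = (-8826 - 1*(-5014))*((-1*4*3³)*(1 - 1*4*3³)) = (-8826 + 5014)*((-1*4*27)*(1 - 1*4*27)) = -(-411696)*(1 - 108) = -(-411696)*(-107) = -3812*11556 = -44051472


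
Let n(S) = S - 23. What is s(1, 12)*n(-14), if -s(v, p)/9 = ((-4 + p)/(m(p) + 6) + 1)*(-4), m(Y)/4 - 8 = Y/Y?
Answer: -11100/7 ≈ -1585.7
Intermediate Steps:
m(Y) = 36 (m(Y) = 32 + 4*(Y/Y) = 32 + 4*1 = 32 + 4 = 36)
n(S) = -23 + S
s(v, p) = 228/7 + 6*p/7 (s(v, p) = -9*((-4 + p)/(36 + 6) + 1)*(-4) = -9*((-4 + p)/42 + 1)*(-4) = -9*((-4 + p)*(1/42) + 1)*(-4) = -9*((-2/21 + p/42) + 1)*(-4) = -9*(19/21 + p/42)*(-4) = -9*(-76/21 - 2*p/21) = 228/7 + 6*p/7)
s(1, 12)*n(-14) = (228/7 + (6/7)*12)*(-23 - 14) = (228/7 + 72/7)*(-37) = (300/7)*(-37) = -11100/7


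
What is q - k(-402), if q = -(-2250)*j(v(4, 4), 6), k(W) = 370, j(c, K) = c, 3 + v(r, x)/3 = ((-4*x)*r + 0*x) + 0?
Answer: -452620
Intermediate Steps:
v(r, x) = -9 - 12*r*x (v(r, x) = -9 + 3*(((-4*x)*r + 0*x) + 0) = -9 + 3*((-4*r*x + 0) + 0) = -9 + 3*(-4*r*x + 0) = -9 + 3*(-4*r*x) = -9 - 12*r*x)
q = -452250 (q = -(-2250)*(-9 - 12*4*4) = -(-2250)*(-9 - 192) = -(-2250)*(-201) = -375*1206 = -452250)
q - k(-402) = -452250 - 1*370 = -452250 - 370 = -452620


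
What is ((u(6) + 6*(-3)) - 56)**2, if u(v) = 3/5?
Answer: 134689/25 ≈ 5387.6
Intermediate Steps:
u(v) = 3/5 (u(v) = 3*(1/5) = 3/5)
((u(6) + 6*(-3)) - 56)**2 = ((3/5 + 6*(-3)) - 56)**2 = ((3/5 - 18) - 56)**2 = (-87/5 - 56)**2 = (-367/5)**2 = 134689/25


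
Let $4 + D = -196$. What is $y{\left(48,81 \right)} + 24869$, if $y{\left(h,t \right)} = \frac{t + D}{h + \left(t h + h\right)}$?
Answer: $\frac{99077977}{3984} \approx 24869.0$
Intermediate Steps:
$D = -200$ ($D = -4 - 196 = -200$)
$y{\left(h,t \right)} = \frac{-200 + t}{2 h + h t}$ ($y{\left(h,t \right)} = \frac{t - 200}{h + \left(t h + h\right)} = \frac{-200 + t}{h + \left(h t + h\right)} = \frac{-200 + t}{h + \left(h + h t\right)} = \frac{-200 + t}{2 h + h t}$)
$y{\left(48,81 \right)} + 24869 = \frac{-200 + 81}{48 \left(2 + 81\right)} + 24869 = \frac{1}{48} \cdot \frac{1}{83} \left(-119\right) + 24869 = - \frac{119}{3984} + 24869 = \frac{99077977}{3984}$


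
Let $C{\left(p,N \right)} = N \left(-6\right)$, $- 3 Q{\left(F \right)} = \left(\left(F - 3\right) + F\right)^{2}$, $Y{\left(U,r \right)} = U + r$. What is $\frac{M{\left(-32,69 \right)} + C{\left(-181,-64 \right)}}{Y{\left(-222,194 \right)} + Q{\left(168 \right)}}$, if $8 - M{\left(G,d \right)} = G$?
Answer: $- \frac{424}{36991} \approx -0.011462$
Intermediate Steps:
$Q{\left(F \right)} = - \frac{\left(-3 + 2 F\right)^{2}}{3}$ ($Q{\left(F \right)} = - \frac{\left(\left(F - 3\right) + F\right)^{2}}{3} = - \frac{\left(\left(-3 + F\right) + F\right)^{2}}{3} = - \frac{\left(-3 + 2 F\right)^{2}}{3}$)
$M{\left(G,d \right)} = 8 - G$
$C{\left(p,N \right)} = - 6 N$
$\frac{M{\left(-32,69 \right)} + C{\left(-181,-64 \right)}}{Y{\left(-222,194 \right)} + Q{\left(168 \right)}} = \frac{\left(8 - -32\right) - -384}{\left(-222 + 194\right) - \frac{\left(-3 + 2 \cdot 168\right)^{2}}{3}} = \frac{\left(8 + 32\right) + 384}{-28 - \frac{\left(-3 + 336\right)^{2}}{3}} = \frac{40 + 384}{-28 - \frac{333^{2}}{3}} = \frac{424}{-28 - 36963} = \frac{424}{-36991} = 424 \left(- \frac{1}{36991}\right) = - \frac{424}{36991}$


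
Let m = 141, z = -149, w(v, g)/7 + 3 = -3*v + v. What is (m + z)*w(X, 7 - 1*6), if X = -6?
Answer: -504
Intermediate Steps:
w(v, g) = -21 - 14*v (w(v, g) = -21 + 7*(-3*v + v) = -21 + 7*(-2*v) = -21 - 14*v)
(m + z)*w(X, 7 - 1*6) = (141 - 149)*(-21 - 14*(-6)) = -8*(-21 + 84) = -8*63 = -504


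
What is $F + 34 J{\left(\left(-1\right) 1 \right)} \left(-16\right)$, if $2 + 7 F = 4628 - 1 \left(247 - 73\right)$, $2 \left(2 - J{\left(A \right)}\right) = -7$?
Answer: $-2356$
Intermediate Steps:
$J{\left(A \right)} = \frac{11}{2}$ ($J{\left(A \right)} = 2 - - \frac{7}{2} = 2 + \frac{7}{2} = \frac{11}{2}$)
$F = 636$ ($F = - \frac{2}{7} + \frac{4628 - 1 \left(247 - 73\right)}{7} = - \frac{2}{7} + \frac{4628 - 1 \cdot 174}{7} = - \frac{2}{7} + \frac{4628 - 174}{7} = - \frac{2}{7} + \frac{1}{7} \cdot 4454 = - \frac{2}{7} + \frac{4454}{7} = 636$)
$F + 34 J{\left(\left(-1\right) 1 \right)} \left(-16\right) = 636 + 34 \cdot \frac{11}{2} \left(-16\right) = 636 + 187 \left(-16\right) = 636 - 2992 = -2356$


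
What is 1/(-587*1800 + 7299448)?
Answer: 1/6242848 ≈ 1.6018e-7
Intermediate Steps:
1/(-587*1800 + 7299448) = 1/(-1056600 + 7299448) = 1/6242848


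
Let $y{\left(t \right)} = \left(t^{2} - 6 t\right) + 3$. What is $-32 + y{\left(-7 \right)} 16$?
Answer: $1472$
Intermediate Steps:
$y{\left(t \right)} = 3 + t^{2} - 6 t$
$-32 + y{\left(-7 \right)} 16 = -32 + \left(3 + \left(-7\right)^{2} - -42\right) 16 = -32 + \left(3 + 49 + 42\right) 16 = -32 + 94 \cdot 16 = -32 + 1504 = 1472$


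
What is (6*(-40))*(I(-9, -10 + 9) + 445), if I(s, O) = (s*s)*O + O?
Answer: -87120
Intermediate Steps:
I(s, O) = O + O*s**2 (I(s, O) = s**2*O + O = O*s**2 + O = O + O*s**2)
(6*(-40))*(I(-9, -10 + 9) + 445) = (6*(-40))*((-10 + 9)*(1 + (-9)**2) + 445) = -240*(-(1 + 81) + 445) = -240*(-1*82 + 445) = -240*(-82 + 445) = -240*363 = -87120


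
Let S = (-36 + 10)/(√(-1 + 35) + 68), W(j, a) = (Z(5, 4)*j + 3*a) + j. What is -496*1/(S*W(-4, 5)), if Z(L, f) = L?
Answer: -16864/117 - 248*√34/117 ≈ -156.50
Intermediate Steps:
W(j, a) = 3*a + 6*j (W(j, a) = (5*j + 3*a) + j = (3*a + 5*j) + j = 3*a + 6*j)
S = -26/(68 + √34) (S = -26/(√34 + 68) = -26/(68 + √34) ≈ -0.35216)
-496*1/(S*W(-4, 5)) = -496*1/((-52/135 + 13*√34/2295)*(3*5 + 6*(-4))) = -496*1/((15 - 24)*(-52/135 + 13*√34/2295)) = -496*(-1/(9*(-52/135 + 13*√34/2295))) = -496/(52/15 - 13*√34/255)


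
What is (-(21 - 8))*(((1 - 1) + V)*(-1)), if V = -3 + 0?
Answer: -39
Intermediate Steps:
V = -3
(-(21 - 8))*(((1 - 1) + V)*(-1)) = (-(21 - 8))*(((1 - 1) - 3)*(-1)) = (-1*13)*((0 - 3)*(-1)) = -(-39)*(-1) = -13*3 = -39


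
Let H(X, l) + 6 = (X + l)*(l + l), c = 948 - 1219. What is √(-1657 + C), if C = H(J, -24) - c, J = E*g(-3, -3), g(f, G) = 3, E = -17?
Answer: 4*√138 ≈ 46.989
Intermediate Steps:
J = -51 (J = -17*3 = -51)
c = -271
H(X, l) = -6 + 2*l*(X + l) (H(X, l) = -6 + (X + l)*(l + l) = -6 + (X + l)*(2*l) = -6 + 2*l*(X + l))
C = 3865 (C = (-6 + 2*(-24)² + 2*(-51)*(-24)) - 1*(-271) = (-6 + 2*576 + 2448) + 271 = (-6 + 1152 + 2448) + 271 = 3594 + 271 = 3865)
√(-1657 + C) = √(-1657 + 3865) = √2208 = 4*√138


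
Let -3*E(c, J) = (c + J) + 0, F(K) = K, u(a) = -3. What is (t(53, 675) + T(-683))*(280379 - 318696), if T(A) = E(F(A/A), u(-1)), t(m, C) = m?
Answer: -6169037/3 ≈ -2.0563e+6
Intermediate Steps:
E(c, J) = -J/3 - c/3 (E(c, J) = -((c + J) + 0)/3 = -((J + c) + 0)/3 = -(J + c)/3 = -J/3 - c/3)
T(A) = ⅔ (T(A) = -⅓*(-3) - A/(3*A) = 1 - ⅓*1 = 1 - ⅓ = ⅔)
(t(53, 675) + T(-683))*(280379 - 318696) = (53 + ⅔)*(280379 - 318696) = (161/3)*(-38317) = -6169037/3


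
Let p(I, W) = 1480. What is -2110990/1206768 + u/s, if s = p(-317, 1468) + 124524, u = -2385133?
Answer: -393036920513/19007199384 ≈ -20.678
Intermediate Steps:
s = 126004 (s = 1480 + 124524 = 126004)
-2110990/1206768 + u/s = -2110990/1206768 - 2385133/126004 = -2110990*1/1206768 - 2385133*1/126004 = -1055495/603384 - 2385133/126004 = -393036920513/19007199384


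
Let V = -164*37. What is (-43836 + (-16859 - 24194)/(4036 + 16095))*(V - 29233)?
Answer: 759835572909/491 ≈ 1.5475e+9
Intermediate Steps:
V = -6068
(-43836 + (-16859 - 24194)/(4036 + 16095))*(V - 29233) = (-43836 + (-16859 - 24194)/(4036 + 16095))*(-6068 - 29233) = (-43836 - 41053/20131)*(-35301) = -882503569/20131*(-35301) = 759835572909/491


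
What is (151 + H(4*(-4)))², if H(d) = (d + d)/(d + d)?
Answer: 23104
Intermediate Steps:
H(d) = 1 (H(d) = (2*d)/((2*d)) = (2*d)*(1/(2*d)) = 1)
(151 + H(4*(-4)))² = (151 + 1)² = 152² = 23104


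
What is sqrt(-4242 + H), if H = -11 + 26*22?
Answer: 3*I*sqrt(409) ≈ 60.671*I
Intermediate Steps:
H = 561 (H = -11 + 572 = 561)
sqrt(-4242 + H) = sqrt(-4242 + 561) = sqrt(-3681) = 3*I*sqrt(409)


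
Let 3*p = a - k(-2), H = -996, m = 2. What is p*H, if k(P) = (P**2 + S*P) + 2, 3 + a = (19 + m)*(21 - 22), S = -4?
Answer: 12616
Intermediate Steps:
a = -24 (a = -3 + (19 + 2)*(21 - 22) = -3 + 21*(-1) = -3 - 21 = -24)
k(P) = 2 + P**2 - 4*P (k(P) = (P**2 - 4*P) + 2 = 2 + P**2 - 4*P)
p = -38/3 (p = (-24 - (2 + (-2)**2 - 4*(-2)))/3 = (-24 - (2 + 4 + 8))/3 = (-24 - 1*14)/3 = (-24 - 14)/3 = (1/3)*(-38) = -38/3 ≈ -12.667)
p*H = -38/3*(-996) = 12616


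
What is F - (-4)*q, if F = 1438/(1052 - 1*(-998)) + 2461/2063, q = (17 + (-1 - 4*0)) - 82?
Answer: -554241978/2114575 ≈ -262.11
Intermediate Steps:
q = -66 (q = (17 + (-1 + 0)) - 82 = (17 - 1) - 82 = 16 - 82 = -66)
F = 4005822/2114575 (F = 1438/(1052 + 998) + 2461*(1/2063) = 1438/2050 + 2461/2063 = 1438*(1/2050) + 2461/2063 = 719/1025 + 2461/2063 = 4005822/2114575 ≈ 1.8944)
F - (-4)*q = 4005822/2114575 - (-4)*(-66) = 4005822/2114575 - 1*264 = 4005822/2114575 - 264 = -554241978/2114575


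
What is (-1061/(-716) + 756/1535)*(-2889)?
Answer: -6268930659/1099060 ≈ -5703.9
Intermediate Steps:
(-1061/(-716) + 756/1535)*(-2889) = (-1061*(-1/716) + 756*(1/1535))*(-2889) = (1061/716 + 756/1535)*(-2889) = (2169931/1099060)*(-2889) = -6268930659/1099060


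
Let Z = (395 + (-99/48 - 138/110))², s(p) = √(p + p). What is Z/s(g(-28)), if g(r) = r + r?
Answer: -118804991761*I*√7/21683200 ≈ -14496.0*I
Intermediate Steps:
g(r) = 2*r
s(p) = √2*√p (s(p) = √(2*p) = √2*√p)
Z = 118804991761/774400 (Z = (395 + (-99*1/48 - 138*1/110))² = (395 + (-33/16 - 69/55))² = (395 - 2919/880)² = (344681/880)² = 118804991761/774400 ≈ 1.5342e+5)
Z/s(g(-28)) = 118804991761/(774400*((√2*√(2*(-28))))) = 118804991761/(774400*((√2*√(-56)))) = 118804991761/(774400*((√2*(2*I*√14)))) = 118804991761/(774400*((4*I*√7))) = 118804991761*(-I*√7/28)/774400 = -118804991761*I*√7/21683200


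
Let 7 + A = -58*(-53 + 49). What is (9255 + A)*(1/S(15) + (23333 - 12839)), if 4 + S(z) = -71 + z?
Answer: 99482962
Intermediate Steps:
S(z) = -75 + z (S(z) = -4 + (-71 + z) = -75 + z)
A = 225 (A = -7 - 58*(-53 + 49) = -7 - 58*(-4) = -7 + 232 = 225)
(9255 + A)*(1/S(15) + (23333 - 12839)) = (9255 + 225)*(1/(-75 + 15) + (23333 - 12839)) = 9480*(1/(-60) + 10494) = 9480*(-1/60 + 10494) = 9480*(629639/60) = 99482962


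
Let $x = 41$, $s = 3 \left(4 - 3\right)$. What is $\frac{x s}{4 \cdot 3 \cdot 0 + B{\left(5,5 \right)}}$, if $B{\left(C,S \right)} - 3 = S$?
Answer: $\frac{123}{8} \approx 15.375$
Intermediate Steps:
$B{\left(C,S \right)} = 3 + S$
$s = 3$ ($s = 3 \cdot 1 = 3$)
$\frac{x s}{4 \cdot 3 \cdot 0 + B{\left(5,5 \right)}} = \frac{41 \cdot 3}{4 \cdot 3 \cdot 0 + \left(3 + 5\right)} = \frac{123}{12 \cdot 0 + 8} = \frac{123}{0 + 8} = \frac{123}{8}$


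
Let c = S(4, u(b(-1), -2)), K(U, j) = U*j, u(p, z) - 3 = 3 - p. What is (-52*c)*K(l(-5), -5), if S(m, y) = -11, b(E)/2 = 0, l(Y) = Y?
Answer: 14300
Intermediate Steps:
b(E) = 0 (b(E) = 2*0 = 0)
u(p, z) = 6 - p (u(p, z) = 3 + (3 - p) = 6 - p)
c = -11
(-52*c)*K(l(-5), -5) = (-52*(-11))*(-5*(-5)) = 572*25 = 14300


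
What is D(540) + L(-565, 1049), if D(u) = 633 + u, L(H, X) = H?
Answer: 608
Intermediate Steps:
D(540) + L(-565, 1049) = (633 + 540) - 565 = 1173 - 565 = 608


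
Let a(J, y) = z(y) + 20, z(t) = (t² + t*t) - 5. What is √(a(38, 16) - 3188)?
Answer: I*√2661 ≈ 51.585*I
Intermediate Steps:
z(t) = -5 + 2*t² (z(t) = (t² + t²) - 5 = 2*t² - 5 = -5 + 2*t²)
a(J, y) = 15 + 2*y² (a(J, y) = (-5 + 2*y²) + 20 = 15 + 2*y²)
√(a(38, 16) - 3188) = √((15 + 2*16²) - 3188) = √((15 + 2*256) - 3188) = √((15 + 512) - 3188) = √(527 - 3188) = √(-2661) = I*√2661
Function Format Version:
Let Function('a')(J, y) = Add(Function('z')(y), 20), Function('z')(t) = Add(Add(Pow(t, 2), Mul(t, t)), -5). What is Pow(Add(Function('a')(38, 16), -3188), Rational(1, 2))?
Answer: Mul(I, Pow(2661, Rational(1, 2))) ≈ Mul(51.585, I)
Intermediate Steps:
Function('z')(t) = Add(-5, Mul(2, Pow(t, 2))) (Function('z')(t) = Add(Add(Pow(t, 2), Pow(t, 2)), -5) = Add(Mul(2, Pow(t, 2)), -5) = Add(-5, Mul(2, Pow(t, 2))))
Function('a')(J, y) = Add(15, Mul(2, Pow(y, 2))) (Function('a')(J, y) = Add(Add(-5, Mul(2, Pow(y, 2))), 20) = Add(15, Mul(2, Pow(y, 2))))
Pow(Add(Function('a')(38, 16), -3188), Rational(1, 2)) = Pow(Add(Add(15, Mul(2, Pow(16, 2))), -3188), Rational(1, 2)) = Pow(Add(Add(15, Mul(2, 256)), -3188), Rational(1, 2)) = Pow(Add(Add(15, 512), -3188), Rational(1, 2)) = Pow(Add(527, -3188), Rational(1, 2)) = Pow(-2661, Rational(1, 2)) = Mul(I, Pow(2661, Rational(1, 2)))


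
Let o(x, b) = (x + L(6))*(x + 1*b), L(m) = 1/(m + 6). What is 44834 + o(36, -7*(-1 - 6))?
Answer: 574813/12 ≈ 47901.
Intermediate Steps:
L(m) = 1/(6 + m)
o(x, b) = (1/12 + x)*(b + x) (o(x, b) = (x + 1/(6 + 6))*(x + 1*b) = (x + 1/12)*(x + b) = (x + 1/12)*(b + x) = (1/12 + x)*(b + x))
44834 + o(36, -7*(-1 - 6)) = 44834 + (36**2 + (-7*(-1 - 6))/12 + (1/12)*36 - 7*(-1 - 6)*36) = 44834 + (1296 + (-7*(-7))/12 + 3 - 7*(-7)*36) = 44834 + (1296 + (1/12)*49 + 3 + 49*36) = 44834 + (1296 + 49/12 + 3 + 1764) = 44834 + 36805/12 = 574813/12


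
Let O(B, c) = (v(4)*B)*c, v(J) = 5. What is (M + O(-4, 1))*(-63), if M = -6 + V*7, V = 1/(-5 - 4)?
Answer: 1687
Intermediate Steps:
V = -⅑ (V = 1/(-9) = -⅑ ≈ -0.11111)
O(B, c) = 5*B*c (O(B, c) = (5*B)*c = 5*B*c)
M = -61/9 (M = -6 - ⅑*7 = -6 - 7/9 = -61/9 ≈ -6.7778)
(M + O(-4, 1))*(-63) = (-61/9 + 5*(-4)*1)*(-63) = (-61/9 - 20)*(-63) = -241/9*(-63) = 1687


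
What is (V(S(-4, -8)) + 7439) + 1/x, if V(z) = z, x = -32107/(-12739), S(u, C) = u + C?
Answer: 238471428/32107 ≈ 7427.4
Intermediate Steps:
S(u, C) = C + u
x = 32107/12739 (x = -32107*(-1/12739) = 32107/12739 ≈ 2.5204)
(V(S(-4, -8)) + 7439) + 1/x = ((-8 - 4) + 7439) + 1/(32107/12739) = (-12 + 7439) + 12739/32107 = 7427 + 12739/32107 = 238471428/32107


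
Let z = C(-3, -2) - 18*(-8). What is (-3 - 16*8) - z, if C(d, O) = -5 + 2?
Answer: -272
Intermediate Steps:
C(d, O) = -3
z = 141 (z = -3 - 18*(-8) = -3 + 144 = 141)
(-3 - 16*8) - z = (-3 - 16*8) - 1*141 = (-3 - 128) - 141 = -131 - 141 = -272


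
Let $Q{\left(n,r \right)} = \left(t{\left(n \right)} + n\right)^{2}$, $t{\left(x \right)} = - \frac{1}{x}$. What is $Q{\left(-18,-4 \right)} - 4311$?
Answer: $- \frac{1292435}{324} \approx -3989.0$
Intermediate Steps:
$Q{\left(n,r \right)} = \left(n - \frac{1}{n}\right)^{2}$ ($Q{\left(n,r \right)} = \left(- \frac{1}{n} + n\right)^{2} = \left(n - \frac{1}{n}\right)^{2}$)
$Q{\left(-18,-4 \right)} - 4311 = \frac{\left(-1 + \left(-18\right)^{2}\right)^{2}}{324} - 4311 = \frac{\left(-1 + 324\right)^{2}}{324} - 4311 = \frac{323^{2}}{324} - 4311 = \frac{1}{324} \cdot 104329 - 4311 = \frac{104329}{324} - 4311 = - \frac{1292435}{324}$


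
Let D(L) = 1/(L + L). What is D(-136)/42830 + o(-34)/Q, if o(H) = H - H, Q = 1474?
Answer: -1/11649760 ≈ -8.5839e-8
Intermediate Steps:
o(H) = 0
D(L) = 1/(2*L)
D(-136)/42830 + o(-34)/Q = ((½)/(-136))/42830 + 0/1474 = ((½)*(-1/136))*(1/42830) + 0*(1/1474) = -1/272*1/42830 + 0 = -1/11649760 + 0 = -1/11649760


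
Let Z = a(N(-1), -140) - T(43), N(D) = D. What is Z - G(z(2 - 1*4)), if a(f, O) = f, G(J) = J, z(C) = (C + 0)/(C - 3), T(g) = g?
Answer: -222/5 ≈ -44.400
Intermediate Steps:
z(C) = C/(-3 + C)
Z = -44 (Z = -1 - 1*43 = -1 - 43 = -44)
Z - G(z(2 - 1*4)) = -44 - (2 - 1*4)/(-3 + (2 - 1*4)) = -44 - (2 - 4)/(-3 + (2 - 4)) = -44 - (-2)/(-3 - 2) = -44 - (-2)/(-5) = -44 - (-2)*(-1)/5 = -44 - 1*2/5 = -44 - 2/5 = -222/5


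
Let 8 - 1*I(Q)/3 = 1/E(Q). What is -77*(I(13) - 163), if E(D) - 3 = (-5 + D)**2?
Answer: 717332/67 ≈ 10706.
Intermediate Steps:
E(D) = 3 + (-5 + D)**2
I(Q) = 24 - 3/(3 + (-5 + Q)**2)
-77*(I(13) - 163) = -77*(3*(23 + 8*(-5 + 13)**2)/(3 + (-5 + 13)**2) - 163) = -77*(3*(23 + 8*8**2)/(3 + 8**2) - 163) = -77*(3*(23 + 8*64)/(3 + 64) - 163) = -77*(3*(23 + 512)/67 - 163) = -77*(3*(1/67)*535 - 163) = -77*(1605/67 - 163) = -77*(-9316/67) = 717332/67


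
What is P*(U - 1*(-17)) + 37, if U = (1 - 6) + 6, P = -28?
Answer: -467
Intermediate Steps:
U = 1 (U = -5 + 6 = 1)
P*(U - 1*(-17)) + 37 = -28*(1 - 1*(-17)) + 37 = -28*(1 + 17) + 37 = -28*18 + 37 = -504 + 37 = -467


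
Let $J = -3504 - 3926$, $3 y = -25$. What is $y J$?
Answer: $\frac{185750}{3} \approx 61917.0$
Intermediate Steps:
$y = - \frac{25}{3}$ ($y = \frac{1}{3} \left(-25\right) = - \frac{25}{3} \approx -8.3333$)
$J = -7430$ ($J = -3504 - 3926 = -7430$)
$y J = \left(- \frac{25}{3}\right) \left(-7430\right) = \frac{185750}{3}$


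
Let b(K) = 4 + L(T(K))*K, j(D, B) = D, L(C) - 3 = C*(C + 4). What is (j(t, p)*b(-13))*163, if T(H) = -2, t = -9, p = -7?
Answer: -24939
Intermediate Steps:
L(C) = 3 + C*(4 + C) (L(C) = 3 + C*(C + 4) = 3 + C*(4 + C))
b(K) = 4 - K (b(K) = 4 + (3 + (-2)**2 + 4*(-2))*K = 4 + (3 + 4 - 8)*K = 4 - K)
(j(t, p)*b(-13))*163 = -9*(4 - 1*(-13))*163 = -9*(4 + 13)*163 = -9*17*163 = -153*163 = -24939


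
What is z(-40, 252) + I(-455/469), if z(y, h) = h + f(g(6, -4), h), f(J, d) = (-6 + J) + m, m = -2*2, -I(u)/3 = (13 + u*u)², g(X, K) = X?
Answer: -6752042164/20151121 ≈ -335.07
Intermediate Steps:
I(u) = -3*(13 + u²)² (I(u) = -3*(13 + u*u)² = -3*(13 + u²)²)
m = -4
f(J, d) = -10 + J (f(J, d) = (-6 + J) - 4 = -10 + J)
z(y, h) = -4 + h (z(y, h) = h + (-10 + 6) = h - 4 = -4 + h)
z(-40, 252) + I(-455/469) = (-4 + 252) - 3*(13 + (-455/469)²)² = 248 - 3*(13 + (-455*1/469)²)² = 248 - 3*(13 + (-65/67)²)² = 248 - 3*(13 + 4225/4489)² = 248 - 3*(62582/4489)² = 248 - 3*3916506724/20151121 = 248 - 11749520172/20151121 = -6752042164/20151121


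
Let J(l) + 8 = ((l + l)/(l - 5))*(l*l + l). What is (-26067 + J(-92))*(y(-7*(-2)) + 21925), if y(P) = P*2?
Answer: -21707719131/97 ≈ -2.2379e+8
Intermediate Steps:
y(P) = 2*P
J(l) = -8 + 2*l*(l + l**2)/(-5 + l) (J(l) = -8 + ((l + l)/(l - 5))*(l*l + l) = -8 + ((2*l)/(-5 + l))*(l**2 + l) = -8 + (2*l/(-5 + l))*(l + l**2) = -8 + 2*l*(l + l**2)/(-5 + l))
(-26067 + J(-92))*(y(-7*(-2)) + 21925) = (-26067 + 2*(20 + (-92)**2 + (-92)**3 - 4*(-92))/(-5 - 92))*(2*(-7*(-2)) + 21925) = (-26067 + 2*(20 + 8464 - 778688 + 368)/(-97))*(2*14 + 21925) = (-26067 + 2*(-1/97)*(-769836))*(28 + 21925) = (-26067 + 1539672/97)*21953 = -988827/97*21953 = -21707719131/97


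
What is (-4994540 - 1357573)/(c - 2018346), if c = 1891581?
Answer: 2117371/42255 ≈ 50.109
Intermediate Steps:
(-4994540 - 1357573)/(c - 2018346) = (-4994540 - 1357573)/(1891581 - 2018346) = -6352113/(-126765) = -6352113*(-1/126765) = 2117371/42255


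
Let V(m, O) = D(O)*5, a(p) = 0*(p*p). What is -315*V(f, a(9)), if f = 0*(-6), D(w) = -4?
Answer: 6300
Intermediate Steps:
f = 0
a(p) = 0 (a(p) = 0*p² = 0)
V(m, O) = -20 (V(m, O) = -4*5 = -20)
-315*V(f, a(9)) = -315*(-20) = 6300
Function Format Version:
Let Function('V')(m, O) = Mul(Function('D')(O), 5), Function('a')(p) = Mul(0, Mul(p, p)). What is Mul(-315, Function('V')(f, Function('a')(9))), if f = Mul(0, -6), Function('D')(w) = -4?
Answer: 6300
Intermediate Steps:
f = 0
Function('a')(p) = 0 (Function('a')(p) = Mul(0, Pow(p, 2)) = 0)
Function('V')(m, O) = -20 (Function('V')(m, O) = Mul(-4, 5) = -20)
Mul(-315, Function('V')(f, Function('a')(9))) = Mul(-315, -20) = 6300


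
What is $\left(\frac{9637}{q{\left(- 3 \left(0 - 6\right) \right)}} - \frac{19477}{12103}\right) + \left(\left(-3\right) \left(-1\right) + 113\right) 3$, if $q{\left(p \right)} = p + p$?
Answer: $\frac{267561823}{435708} \approx 614.08$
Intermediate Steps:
$q{\left(p \right)} = 2 p$
$\left(\frac{9637}{q{\left(- 3 \left(0 - 6\right) \right)}} - \frac{19477}{12103}\right) + \left(\left(-3\right) \left(-1\right) + 113\right) 3 = \left(\frac{9637}{2 \left(- 3 \left(0 - 6\right)\right)} - \frac{19477}{12103}\right) + \left(\left(-3\right) \left(-1\right) + 113\right) 3 = \left(\frac{9637}{2 \left(\left(-3\right) \left(-6\right)\right)} - \frac{19477}{12103}\right) + \left(3 + 113\right) 3 = \left(\frac{9637}{2 \cdot 18} - \frac{19477}{12103}\right) + 116 \cdot 3 = \left(\frac{9637}{36} - \frac{19477}{12103}\right) + 348 = \frac{115935439}{435708} + 348 = \frac{267561823}{435708}$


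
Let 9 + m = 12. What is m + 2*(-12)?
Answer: -21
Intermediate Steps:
m = 3 (m = -9 + 12 = 3)
m + 2*(-12) = 3 + 2*(-12) = 3 - 24 = -21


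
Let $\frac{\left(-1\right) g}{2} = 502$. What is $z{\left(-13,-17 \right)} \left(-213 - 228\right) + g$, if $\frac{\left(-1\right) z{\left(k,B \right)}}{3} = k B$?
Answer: $291379$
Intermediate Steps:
$g = -1004$ ($g = \left(-2\right) 502 = -1004$)
$z{\left(k,B \right)} = - 3 B k$ ($z{\left(k,B \right)} = - 3 k B = - 3 B k$)
$z{\left(-13,-17 \right)} \left(-213 - 228\right) + g = \left(-3\right) \left(-17\right) \left(-13\right) \left(-213 - 228\right) - 1004 = - 663 \left(-213 - 228\right) - 1004 = \left(-663\right) \left(-441\right) - 1004 = 292383 - 1004 = 291379$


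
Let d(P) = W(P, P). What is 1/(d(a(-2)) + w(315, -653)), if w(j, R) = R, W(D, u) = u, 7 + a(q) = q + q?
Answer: -1/664 ≈ -0.0015060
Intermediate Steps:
a(q) = -7 + 2*q (a(q) = -7 + (q + q) = -7 + 2*q)
d(P) = P
1/(d(a(-2)) + w(315, -653)) = 1/((-7 + 2*(-2)) - 653) = 1/((-7 - 4) - 653) = 1/(-11 - 653) = 1/(-664) = -1/664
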